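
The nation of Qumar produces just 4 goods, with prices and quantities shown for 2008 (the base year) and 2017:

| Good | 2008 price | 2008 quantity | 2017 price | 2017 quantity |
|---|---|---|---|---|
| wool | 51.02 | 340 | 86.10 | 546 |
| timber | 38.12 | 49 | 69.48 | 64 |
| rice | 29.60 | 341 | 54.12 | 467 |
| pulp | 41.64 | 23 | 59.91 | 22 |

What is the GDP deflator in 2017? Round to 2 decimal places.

Nominal GDP 2017 = 86.10·546 + 69.48·64 + 54.12·467 + 59.91·22 = 78049.38.
Real GDP 2017 (at 2008 prices) = 51.02·546 + 38.12·64 + 29.60·467 + 41.64·22 = 45035.88.
Deflator = Nominal/Real × 100 = 78049.38/45035.88 × 100 = 173.305.

173.30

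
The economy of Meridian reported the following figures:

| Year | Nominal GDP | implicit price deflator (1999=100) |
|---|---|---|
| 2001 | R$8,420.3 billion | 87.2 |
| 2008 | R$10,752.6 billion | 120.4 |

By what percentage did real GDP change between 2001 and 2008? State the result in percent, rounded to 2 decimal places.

-7.51%

Real GDP 2001 = 8420.3 / 0.872 = 9656.31.
Real GDP 2008 = 10752.6 / 1.204 = 8930.73.
Real growth = 8930.73 / 9656.31 − 1 = -0.0751.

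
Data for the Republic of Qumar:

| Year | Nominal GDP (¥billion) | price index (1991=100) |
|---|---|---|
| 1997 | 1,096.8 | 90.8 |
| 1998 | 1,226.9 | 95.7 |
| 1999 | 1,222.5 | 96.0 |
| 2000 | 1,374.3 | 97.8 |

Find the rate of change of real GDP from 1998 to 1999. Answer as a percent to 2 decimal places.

Real GDP 1998 = 1226.9/0.957 = 1282.03.
Real GDP 1999 = 1222.5/0.960 = 1273.44.
Change = 1273.44/1282.03 − 1 = -0.0067.

-0.67%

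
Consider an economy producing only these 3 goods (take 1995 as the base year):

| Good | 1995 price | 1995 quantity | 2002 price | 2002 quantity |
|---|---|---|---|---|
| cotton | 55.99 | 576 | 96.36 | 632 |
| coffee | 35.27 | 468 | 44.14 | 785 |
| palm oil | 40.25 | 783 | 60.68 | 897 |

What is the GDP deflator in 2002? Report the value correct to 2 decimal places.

Nominal GDP 2002 = 96.36·632 + 44.14·785 + 60.68·897 = 149979.38.
Real GDP 2002 (at 1995 prices) = 55.99·632 + 35.27·785 + 40.25·897 = 99176.88.
Deflator = Nominal/Real × 100 = 149979.38/99176.88 × 100 = 151.224.

151.22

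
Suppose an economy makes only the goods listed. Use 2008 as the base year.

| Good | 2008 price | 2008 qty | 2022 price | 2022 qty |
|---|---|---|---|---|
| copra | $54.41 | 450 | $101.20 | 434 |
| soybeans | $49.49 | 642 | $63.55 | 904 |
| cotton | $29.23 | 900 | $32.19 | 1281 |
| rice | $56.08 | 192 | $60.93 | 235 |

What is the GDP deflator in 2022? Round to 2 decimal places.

131.90

Nominal GDP 2022 = 101.20·434 + 63.55·904 + 32.19·1281 + 60.93·235 = 156923.94.
Real GDP 2022 (at 2008 prices) = 54.41·434 + 49.49·904 + 29.23·1281 + 56.08·235 = 118975.33.
Deflator = Nominal/Real × 100 = 156923.94/118975.33 × 100 = 131.896.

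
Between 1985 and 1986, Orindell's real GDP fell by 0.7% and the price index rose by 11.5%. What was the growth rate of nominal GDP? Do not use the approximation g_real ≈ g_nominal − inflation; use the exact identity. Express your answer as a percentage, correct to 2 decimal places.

(1 + g_nom) = (1 + g_real)(1 + π) = 0.9930 × 1.1150 = 1.10720.

10.72%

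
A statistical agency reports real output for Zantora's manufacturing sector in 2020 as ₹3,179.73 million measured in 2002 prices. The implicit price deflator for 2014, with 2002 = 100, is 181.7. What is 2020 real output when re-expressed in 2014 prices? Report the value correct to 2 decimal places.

₹5,777.57 million

Real output in 2014 prices = Real output in 2002 prices × (P_2014/P_2002) = 3179.73 × 1.817 = 5777.57.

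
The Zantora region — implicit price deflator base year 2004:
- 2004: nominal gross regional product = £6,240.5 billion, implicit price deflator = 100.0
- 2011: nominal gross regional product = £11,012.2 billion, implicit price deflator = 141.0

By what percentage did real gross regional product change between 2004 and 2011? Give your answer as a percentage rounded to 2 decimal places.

Real gross regional product 2004 = 6240.5 / 1.000 = 6240.50.
Real gross regional product 2011 = 11012.2 / 1.410 = 7810.07.
Real growth = 7810.07 / 6240.50 − 1 = 0.2515.

25.15%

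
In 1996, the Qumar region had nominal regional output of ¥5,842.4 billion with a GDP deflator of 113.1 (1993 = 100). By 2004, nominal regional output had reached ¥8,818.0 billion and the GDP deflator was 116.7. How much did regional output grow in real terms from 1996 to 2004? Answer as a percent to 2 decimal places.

Deflate each year: 1996 → 5842.4/1.131 = 5165.69; 2004 → 8818.0/1.167 = 7556.13.
So real regional output changed by 7556.13/5165.69 − 1 = 0.4628, i.e. 46.28%.

46.28%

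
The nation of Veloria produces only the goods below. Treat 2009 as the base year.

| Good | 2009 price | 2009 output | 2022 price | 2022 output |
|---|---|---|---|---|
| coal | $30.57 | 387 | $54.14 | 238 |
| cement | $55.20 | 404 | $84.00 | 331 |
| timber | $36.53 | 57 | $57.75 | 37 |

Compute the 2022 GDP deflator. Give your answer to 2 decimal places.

Nominal GDP 2022 = 54.14·238 + 84.00·331 + 57.75·37 = 42826.07.
Real GDP 2022 (at 2009 prices) = 30.57·238 + 55.20·331 + 36.53·37 = 26898.47.
Deflator = Nominal/Real × 100 = 42826.07/26898.47 × 100 = 159.214.

159.21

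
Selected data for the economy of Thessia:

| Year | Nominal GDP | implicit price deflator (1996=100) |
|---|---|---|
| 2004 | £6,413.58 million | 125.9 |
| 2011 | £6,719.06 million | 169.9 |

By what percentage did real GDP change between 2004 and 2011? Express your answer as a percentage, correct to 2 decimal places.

Deflate each year: 2004 → 6413.58/1.259 = 5094.19; 2011 → 6719.06/1.699 = 3954.71.
So real GDP changed by 3954.71/5094.19 − 1 = -0.2237, i.e. -22.37%.

-22.37%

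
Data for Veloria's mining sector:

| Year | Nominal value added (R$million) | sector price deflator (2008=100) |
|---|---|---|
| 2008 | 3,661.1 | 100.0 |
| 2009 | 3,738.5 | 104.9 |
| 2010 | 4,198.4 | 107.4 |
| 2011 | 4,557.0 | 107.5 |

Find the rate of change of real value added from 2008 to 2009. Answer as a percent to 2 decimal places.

-2.66%

Real value added 2008 = 3661.1/1.000 = 3661.10.
Real value added 2009 = 3738.5/1.049 = 3563.87.
Change = 3563.87/3661.10 − 1 = -0.0266.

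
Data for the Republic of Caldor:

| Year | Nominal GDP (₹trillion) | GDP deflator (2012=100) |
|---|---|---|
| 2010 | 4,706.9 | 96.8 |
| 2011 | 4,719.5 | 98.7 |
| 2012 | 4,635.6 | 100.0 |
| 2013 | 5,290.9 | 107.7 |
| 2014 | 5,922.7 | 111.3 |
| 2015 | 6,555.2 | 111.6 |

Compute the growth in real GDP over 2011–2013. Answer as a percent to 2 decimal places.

Real GDP 2011 = 4719.5/0.987 = 4781.66.
Real GDP 2013 = 5290.9/1.077 = 4912.63.
Change = 4912.63/4781.66 − 1 = 0.0274.

2.74%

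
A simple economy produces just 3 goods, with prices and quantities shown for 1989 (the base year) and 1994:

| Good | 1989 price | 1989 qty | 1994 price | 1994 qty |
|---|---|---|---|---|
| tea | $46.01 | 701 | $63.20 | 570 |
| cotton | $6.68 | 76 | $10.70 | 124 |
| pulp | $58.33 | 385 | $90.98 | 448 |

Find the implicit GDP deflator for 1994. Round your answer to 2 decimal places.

146.86

Nominal GDP 1994 = 63.20·570 + 10.70·124 + 90.98·448 = 78109.84.
Real GDP 1994 (at 1989 prices) = 46.01·570 + 6.68·124 + 58.33·448 = 53185.86.
Deflator = Nominal/Real × 100 = 78109.84/53185.86 × 100 = 146.862.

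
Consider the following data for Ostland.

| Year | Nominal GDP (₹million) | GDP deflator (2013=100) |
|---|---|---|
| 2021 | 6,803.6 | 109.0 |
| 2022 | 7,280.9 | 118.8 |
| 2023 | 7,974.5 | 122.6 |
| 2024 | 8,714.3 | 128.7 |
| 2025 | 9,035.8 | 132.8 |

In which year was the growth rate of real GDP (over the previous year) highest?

2022: real = 7280.9/1.188 = 6128.70; growth vs 2021 (6241.83) = -1.81%.
2023: real = 7974.5/1.226 = 6504.49; growth vs 2022 (6128.70) = 6.13%.
2024: real = 8714.3/1.287 = 6771.02; growth vs 2023 (6504.49) = 4.10%.
2025: real = 9035.8/1.328 = 6804.07; growth vs 2024 (6771.02) = 0.49%.

2023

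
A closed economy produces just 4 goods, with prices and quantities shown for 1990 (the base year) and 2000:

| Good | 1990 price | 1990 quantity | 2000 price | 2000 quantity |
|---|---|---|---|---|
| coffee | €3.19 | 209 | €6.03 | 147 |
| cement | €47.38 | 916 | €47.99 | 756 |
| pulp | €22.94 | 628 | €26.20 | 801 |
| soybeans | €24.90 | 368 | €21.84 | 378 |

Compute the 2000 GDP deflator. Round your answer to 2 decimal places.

103.64

Nominal GDP 2000 = 6.03·147 + 47.99·756 + 26.20·801 + 21.84·378 = 66408.57.
Real GDP 2000 (at 1990 prices) = 3.19·147 + 47.38·756 + 22.94·801 + 24.90·378 = 64075.35.
Deflator = Nominal/Real × 100 = 66408.57/64075.35 × 100 = 103.641.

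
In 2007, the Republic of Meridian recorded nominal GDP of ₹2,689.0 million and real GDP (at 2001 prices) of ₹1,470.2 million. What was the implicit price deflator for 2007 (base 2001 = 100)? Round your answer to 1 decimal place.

implicit price deflator = (Nominal / Real) × 100 = 2689.0 / 1470.2 × 100 = 182.90.

182.9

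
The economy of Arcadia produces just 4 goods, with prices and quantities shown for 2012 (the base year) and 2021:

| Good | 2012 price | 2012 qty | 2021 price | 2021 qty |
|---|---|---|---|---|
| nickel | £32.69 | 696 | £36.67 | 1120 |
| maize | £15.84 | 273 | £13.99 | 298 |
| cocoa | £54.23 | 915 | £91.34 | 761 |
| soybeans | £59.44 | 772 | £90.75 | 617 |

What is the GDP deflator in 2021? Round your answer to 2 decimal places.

143.15

Nominal GDP 2021 = 36.67·1120 + 13.99·298 + 91.34·761 + 90.75·617 = 170741.91.
Real GDP 2021 (at 2012 prices) = 32.69·1120 + 15.84·298 + 54.23·761 + 59.44·617 = 119276.63.
Deflator = Nominal/Real × 100 = 170741.91/119276.63 × 100 = 143.148.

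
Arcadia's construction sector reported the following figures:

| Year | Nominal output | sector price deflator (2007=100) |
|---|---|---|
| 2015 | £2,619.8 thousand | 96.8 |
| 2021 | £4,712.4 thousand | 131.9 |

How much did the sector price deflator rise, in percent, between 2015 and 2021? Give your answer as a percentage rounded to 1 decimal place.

Price-level change = 131.9 / 96.8 − 1 = 0.3626.

36.3%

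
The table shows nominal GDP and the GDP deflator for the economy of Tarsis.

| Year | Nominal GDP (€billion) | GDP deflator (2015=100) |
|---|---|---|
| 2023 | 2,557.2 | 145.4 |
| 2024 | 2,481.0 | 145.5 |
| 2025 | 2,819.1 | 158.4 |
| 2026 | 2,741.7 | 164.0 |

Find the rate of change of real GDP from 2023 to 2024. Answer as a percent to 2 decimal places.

-3.05%

Real GDP 2023 = 2557.2/1.454 = 1758.73.
Real GDP 2024 = 2481.0/1.455 = 1705.15.
Change = 1705.15/1758.73 − 1 = -0.0305.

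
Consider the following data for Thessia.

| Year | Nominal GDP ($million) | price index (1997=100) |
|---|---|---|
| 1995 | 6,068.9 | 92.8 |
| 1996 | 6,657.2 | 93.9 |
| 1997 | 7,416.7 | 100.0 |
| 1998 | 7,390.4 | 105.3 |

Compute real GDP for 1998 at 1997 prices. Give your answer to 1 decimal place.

Real GDP 1998 = 7390.4 / 1.053 = 7018.42.

$7,018.4 million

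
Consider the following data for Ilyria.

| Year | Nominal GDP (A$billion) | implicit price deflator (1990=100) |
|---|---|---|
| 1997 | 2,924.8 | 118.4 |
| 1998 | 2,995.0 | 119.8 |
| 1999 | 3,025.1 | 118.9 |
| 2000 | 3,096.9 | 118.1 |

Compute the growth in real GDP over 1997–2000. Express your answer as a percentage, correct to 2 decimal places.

6.15%

Real GDP 1997 = 2924.8/1.184 = 2470.27.
Real GDP 2000 = 3096.9/1.181 = 2622.27.
Change = 2622.27/2470.27 − 1 = 0.0615.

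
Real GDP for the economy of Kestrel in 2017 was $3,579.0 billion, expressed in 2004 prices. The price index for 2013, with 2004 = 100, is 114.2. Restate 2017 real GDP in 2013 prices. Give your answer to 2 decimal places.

$4,087.22 billion

Real GDP in 2013 prices = Real GDP in 2004 prices × (P_2013/P_2004) = 3579.0 × 1.142 = 4087.22.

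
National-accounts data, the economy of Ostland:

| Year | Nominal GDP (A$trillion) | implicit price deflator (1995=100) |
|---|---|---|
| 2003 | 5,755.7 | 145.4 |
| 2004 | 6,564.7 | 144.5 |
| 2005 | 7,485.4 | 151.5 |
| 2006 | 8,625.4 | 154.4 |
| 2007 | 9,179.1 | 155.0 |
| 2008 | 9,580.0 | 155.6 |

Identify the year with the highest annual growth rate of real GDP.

2004: real = 6564.7/1.445 = 4543.04; growth vs 2003 (3958.53) = 14.77%.
2005: real = 7485.4/1.515 = 4940.86; growth vs 2004 (4543.04) = 8.76%.
2006: real = 8625.4/1.544 = 5586.40; growth vs 2005 (4940.86) = 13.07%.
2007: real = 9179.1/1.550 = 5922.00; growth vs 2006 (5586.40) = 6.01%.
2008: real = 9580.0/1.556 = 6156.81; growth vs 2007 (5922.00) = 3.97%.

2004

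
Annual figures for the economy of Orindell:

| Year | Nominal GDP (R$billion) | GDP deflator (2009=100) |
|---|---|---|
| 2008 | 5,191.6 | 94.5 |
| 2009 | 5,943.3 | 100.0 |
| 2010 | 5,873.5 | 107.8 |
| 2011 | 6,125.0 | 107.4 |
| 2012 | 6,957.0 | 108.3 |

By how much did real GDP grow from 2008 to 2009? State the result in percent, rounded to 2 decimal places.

8.18%

Real GDP 2008 = 5191.6/0.945 = 5493.76.
Real GDP 2009 = 5943.3/1.000 = 5943.30.
Change = 5943.30/5493.76 − 1 = 0.0818.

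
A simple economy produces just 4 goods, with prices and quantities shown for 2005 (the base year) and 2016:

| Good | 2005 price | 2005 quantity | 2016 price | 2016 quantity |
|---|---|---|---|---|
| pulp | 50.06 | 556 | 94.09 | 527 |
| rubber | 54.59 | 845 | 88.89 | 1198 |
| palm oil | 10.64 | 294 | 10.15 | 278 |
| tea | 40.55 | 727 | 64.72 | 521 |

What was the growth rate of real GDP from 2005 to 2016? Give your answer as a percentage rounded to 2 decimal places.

8.72%

Real GDP 2005 = Nominal GDP 2005 = 50.06·556 + 54.59·845 + 10.64·294 + 40.55·727 = 106569.92.
Real GDP 2016 (at 2005 prices) = 50.06·527 + 54.59·1198 + 10.64·278 + 40.55·521 = 115864.91.
Real growth = 115864.91/106569.92 − 1 = 0.0872.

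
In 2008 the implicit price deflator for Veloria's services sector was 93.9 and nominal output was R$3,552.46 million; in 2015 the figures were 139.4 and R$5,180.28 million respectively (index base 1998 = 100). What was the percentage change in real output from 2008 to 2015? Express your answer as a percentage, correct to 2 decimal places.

-1.77%

Deflate each year: 2008 → 3552.46/0.939 = 3783.24; 2015 → 5180.28/1.394 = 3716.13.
So real output changed by 3716.13/3783.24 − 1 = -0.0177, i.e. -1.77%.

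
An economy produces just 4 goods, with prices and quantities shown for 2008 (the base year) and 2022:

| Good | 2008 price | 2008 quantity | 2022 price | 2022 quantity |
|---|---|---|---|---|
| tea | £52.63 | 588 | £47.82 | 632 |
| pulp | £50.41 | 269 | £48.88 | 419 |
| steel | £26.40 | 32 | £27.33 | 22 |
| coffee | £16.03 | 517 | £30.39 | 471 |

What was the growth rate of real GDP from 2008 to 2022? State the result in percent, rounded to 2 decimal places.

16.55%

Real GDP 2008 = Nominal GDP 2008 = 52.63·588 + 50.41·269 + 26.40·32 + 16.03·517 = 53639.04.
Real GDP 2022 (at 2008 prices) = 52.63·632 + 50.41·419 + 26.40·22 + 16.03·471 = 62514.88.
Real growth = 62514.88/53639.04 − 1 = 0.1655.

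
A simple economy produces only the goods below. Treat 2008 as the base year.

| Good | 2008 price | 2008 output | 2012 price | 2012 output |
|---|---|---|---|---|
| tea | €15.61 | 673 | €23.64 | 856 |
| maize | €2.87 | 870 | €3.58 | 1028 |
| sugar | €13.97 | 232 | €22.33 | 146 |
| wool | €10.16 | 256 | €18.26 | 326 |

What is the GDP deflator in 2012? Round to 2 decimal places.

152.92

Nominal GDP 2012 = 23.64·856 + 3.58·1028 + 22.33·146 + 18.26·326 = 33129.02.
Real GDP 2012 (at 2008 prices) = 15.61·856 + 2.87·1028 + 13.97·146 + 10.16·326 = 21664.30.
Deflator = Nominal/Real × 100 = 33129.02/21664.30 × 100 = 152.920.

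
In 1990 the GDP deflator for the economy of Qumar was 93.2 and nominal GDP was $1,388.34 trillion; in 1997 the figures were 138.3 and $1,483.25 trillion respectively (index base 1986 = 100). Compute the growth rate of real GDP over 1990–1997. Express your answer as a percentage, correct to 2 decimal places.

-28.00%

Real GDP 1990 = 1388.34 / 0.932 = 1489.64.
Real GDP 1997 = 1483.25 / 1.383 = 1072.49.
Real growth = 1072.49 / 1489.64 − 1 = -0.2800.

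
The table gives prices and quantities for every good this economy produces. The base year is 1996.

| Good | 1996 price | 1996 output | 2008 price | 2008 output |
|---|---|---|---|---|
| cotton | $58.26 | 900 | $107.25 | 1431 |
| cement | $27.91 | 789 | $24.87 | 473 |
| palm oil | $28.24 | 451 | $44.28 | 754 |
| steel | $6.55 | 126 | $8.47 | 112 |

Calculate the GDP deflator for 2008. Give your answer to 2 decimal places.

168.28

Nominal GDP 2008 = 107.25·1431 + 24.87·473 + 44.28·754 + 8.47·112 = 199574.02.
Real GDP 2008 (at 1996 prices) = 58.26·1431 + 27.91·473 + 28.24·754 + 6.55·112 = 118598.05.
Deflator = Nominal/Real × 100 = 199574.02/118598.05 × 100 = 168.278.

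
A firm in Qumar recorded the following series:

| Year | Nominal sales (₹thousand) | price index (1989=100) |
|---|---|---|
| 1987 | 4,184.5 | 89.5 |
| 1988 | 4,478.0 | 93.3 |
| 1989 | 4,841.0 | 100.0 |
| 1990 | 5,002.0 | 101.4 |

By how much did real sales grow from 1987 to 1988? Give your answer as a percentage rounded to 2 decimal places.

Real sales 1987 = 4184.5/0.895 = 4675.42.
Real sales 1988 = 4478.0/0.933 = 4799.57.
Change = 4799.57/4675.42 − 1 = 0.0266.

2.66%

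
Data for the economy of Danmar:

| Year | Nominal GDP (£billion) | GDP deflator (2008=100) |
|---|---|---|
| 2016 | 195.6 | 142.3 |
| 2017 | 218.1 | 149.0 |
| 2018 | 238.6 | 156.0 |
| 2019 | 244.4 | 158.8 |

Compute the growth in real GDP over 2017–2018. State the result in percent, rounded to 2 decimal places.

4.49%

Real GDP 2017 = 218.1/1.490 = 146.38.
Real GDP 2018 = 238.6/1.560 = 152.95.
Change = 152.95/146.38 − 1 = 0.0449.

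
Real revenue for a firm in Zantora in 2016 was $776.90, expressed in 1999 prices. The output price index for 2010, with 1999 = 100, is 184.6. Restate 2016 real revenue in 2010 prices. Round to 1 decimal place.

$1,434.2

Real revenue in 2010 prices = Real revenue in 1999 prices × (P_2010/P_1999) = 776.90 × 1.846 = 1434.16.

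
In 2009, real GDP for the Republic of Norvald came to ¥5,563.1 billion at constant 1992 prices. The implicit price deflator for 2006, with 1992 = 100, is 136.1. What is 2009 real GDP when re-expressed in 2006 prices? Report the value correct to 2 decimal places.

Real GDP in 2006 prices = Real GDP in 1992 prices × (P_2006/P_1992) = 5563.1 × 1.361 = 7571.38.

¥7,571.38 billion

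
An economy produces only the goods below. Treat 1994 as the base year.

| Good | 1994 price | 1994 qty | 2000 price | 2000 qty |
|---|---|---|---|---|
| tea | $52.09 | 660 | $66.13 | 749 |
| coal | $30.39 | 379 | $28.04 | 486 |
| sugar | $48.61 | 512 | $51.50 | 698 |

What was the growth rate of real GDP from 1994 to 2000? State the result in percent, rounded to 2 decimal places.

Real GDP 1994 = Nominal GDP 1994 = 52.09·660 + 30.39·379 + 48.61·512 = 70785.53.
Real GDP 2000 (at 1994 prices) = 52.09·749 + 30.39·486 + 48.61·698 = 87714.73.
Real growth = 87714.73/70785.53 − 1 = 0.2392.

23.92%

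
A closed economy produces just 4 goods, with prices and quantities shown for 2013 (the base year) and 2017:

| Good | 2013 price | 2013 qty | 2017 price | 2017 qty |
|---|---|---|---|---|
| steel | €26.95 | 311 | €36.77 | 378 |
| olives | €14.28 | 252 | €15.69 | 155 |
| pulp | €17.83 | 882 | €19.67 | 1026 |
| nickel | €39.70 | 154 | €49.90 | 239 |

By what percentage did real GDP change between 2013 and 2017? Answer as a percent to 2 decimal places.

Real GDP 2013 = Nominal GDP 2013 = 26.95·311 + 14.28·252 + 17.83·882 + 39.70·154 = 33819.87.
Real GDP 2017 (at 2013 prices) = 26.95·378 + 14.28·155 + 17.83·1026 + 39.70·239 = 40182.38.
Real growth = 40182.38/33819.87 − 1 = 0.1881.

18.81%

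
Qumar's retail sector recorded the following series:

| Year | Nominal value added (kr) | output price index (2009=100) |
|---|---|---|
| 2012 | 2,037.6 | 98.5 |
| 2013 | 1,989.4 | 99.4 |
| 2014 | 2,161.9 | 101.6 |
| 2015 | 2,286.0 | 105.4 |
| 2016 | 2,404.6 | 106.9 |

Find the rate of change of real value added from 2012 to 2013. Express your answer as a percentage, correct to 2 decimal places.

-3.25%

Real value added 2012 = 2037.6/0.985 = 2068.63.
Real value added 2013 = 1989.4/0.994 = 2001.41.
Change = 2001.41/2068.63 − 1 = -0.0325.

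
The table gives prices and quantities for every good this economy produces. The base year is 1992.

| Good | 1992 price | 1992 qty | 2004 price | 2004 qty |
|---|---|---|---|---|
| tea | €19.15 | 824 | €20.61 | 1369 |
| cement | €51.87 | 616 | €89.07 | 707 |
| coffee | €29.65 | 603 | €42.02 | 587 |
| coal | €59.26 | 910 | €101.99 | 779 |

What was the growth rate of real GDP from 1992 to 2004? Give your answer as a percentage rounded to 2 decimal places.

Real GDP 1992 = Nominal GDP 1992 = 19.15·824 + 51.87·616 + 29.65·603 + 59.26·910 = 119537.07.
Real GDP 2004 (at 1992 prices) = 19.15·1369 + 51.87·707 + 29.65·587 + 59.26·779 = 126456.53.
Real growth = 126456.53/119537.07 − 1 = 0.0579.

5.79%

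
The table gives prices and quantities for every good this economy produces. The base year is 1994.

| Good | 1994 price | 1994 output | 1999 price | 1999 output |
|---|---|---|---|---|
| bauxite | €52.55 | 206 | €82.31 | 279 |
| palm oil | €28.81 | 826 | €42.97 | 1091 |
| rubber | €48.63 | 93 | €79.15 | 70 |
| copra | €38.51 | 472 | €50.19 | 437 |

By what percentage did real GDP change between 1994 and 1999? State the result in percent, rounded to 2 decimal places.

15.71%

Real GDP 1994 = Nominal GDP 1994 = 52.55·206 + 28.81·826 + 48.63·93 + 38.51·472 = 57321.67.
Real GDP 1999 (at 1994 prices) = 52.55·279 + 28.81·1091 + 48.63·70 + 38.51·437 = 66326.13.
Real growth = 66326.13/57321.67 − 1 = 0.1571.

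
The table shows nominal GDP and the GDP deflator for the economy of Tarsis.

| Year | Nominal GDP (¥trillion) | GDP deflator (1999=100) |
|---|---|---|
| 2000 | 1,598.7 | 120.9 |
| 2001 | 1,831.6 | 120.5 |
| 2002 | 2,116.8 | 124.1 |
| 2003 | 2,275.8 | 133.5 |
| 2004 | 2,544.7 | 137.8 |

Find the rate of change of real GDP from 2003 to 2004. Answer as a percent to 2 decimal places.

8.33%

Real GDP 2003 = 2275.8/1.335 = 1704.72.
Real GDP 2004 = 2544.7/1.378 = 1846.66.
Change = 1846.66/1704.72 − 1 = 0.0833.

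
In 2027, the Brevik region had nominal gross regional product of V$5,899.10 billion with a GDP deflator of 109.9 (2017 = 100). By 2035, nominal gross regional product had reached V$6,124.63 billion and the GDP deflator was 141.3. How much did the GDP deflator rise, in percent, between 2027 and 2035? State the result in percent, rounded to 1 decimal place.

Price-level change = 141.3 / 109.9 − 1 = 0.2857.

28.6%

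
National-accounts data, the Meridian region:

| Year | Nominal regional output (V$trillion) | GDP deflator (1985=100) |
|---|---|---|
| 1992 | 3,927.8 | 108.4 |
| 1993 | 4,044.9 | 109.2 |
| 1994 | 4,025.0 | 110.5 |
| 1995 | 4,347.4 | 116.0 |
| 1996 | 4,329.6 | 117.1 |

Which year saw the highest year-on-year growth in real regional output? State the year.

1993: real = 4044.9/1.092 = 3704.12; growth vs 1992 (3623.43) = 2.23%.
1994: real = 4025.0/1.105 = 3642.53; growth vs 1993 (3704.12) = -1.66%.
1995: real = 4347.4/1.160 = 3747.76; growth vs 1994 (3642.53) = 2.89%.
1996: real = 4329.6/1.171 = 3697.35; growth vs 1995 (3747.76) = -1.35%.

1995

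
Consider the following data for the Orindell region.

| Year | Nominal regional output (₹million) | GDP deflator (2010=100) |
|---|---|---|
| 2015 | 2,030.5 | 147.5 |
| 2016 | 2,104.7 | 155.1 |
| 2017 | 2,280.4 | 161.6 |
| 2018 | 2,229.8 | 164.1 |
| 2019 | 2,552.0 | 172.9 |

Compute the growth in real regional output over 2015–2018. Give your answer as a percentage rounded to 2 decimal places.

-1.29%

Real regional output 2015 = 2030.5/1.475 = 1376.61.
Real regional output 2018 = 2229.8/1.641 = 1358.81.
Change = 1358.81/1376.61 − 1 = -0.0129.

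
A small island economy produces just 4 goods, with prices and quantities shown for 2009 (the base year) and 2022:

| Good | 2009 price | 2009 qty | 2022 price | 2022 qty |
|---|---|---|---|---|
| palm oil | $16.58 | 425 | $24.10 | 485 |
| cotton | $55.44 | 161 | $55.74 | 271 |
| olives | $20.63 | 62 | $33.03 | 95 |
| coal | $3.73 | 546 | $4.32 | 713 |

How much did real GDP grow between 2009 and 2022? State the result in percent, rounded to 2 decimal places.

43.53%

Real GDP 2009 = Nominal GDP 2009 = 16.58·425 + 55.44·161 + 20.63·62 + 3.73·546 = 19287.98.
Real GDP 2022 (at 2009 prices) = 16.58·485 + 55.44·271 + 20.63·95 + 3.73·713 = 27684.88.
Real growth = 27684.88/19287.98 − 1 = 0.4353.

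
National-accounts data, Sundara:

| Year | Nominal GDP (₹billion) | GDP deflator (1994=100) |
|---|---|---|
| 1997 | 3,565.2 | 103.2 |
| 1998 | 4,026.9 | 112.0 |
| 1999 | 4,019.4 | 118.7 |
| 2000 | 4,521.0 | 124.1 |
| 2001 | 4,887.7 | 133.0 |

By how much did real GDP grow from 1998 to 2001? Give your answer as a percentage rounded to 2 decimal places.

2.21%

Real GDP 1998 = 4026.9/1.120 = 3595.45.
Real GDP 2001 = 4887.7/1.330 = 3674.96.
Change = 3674.96/3595.45 − 1 = 0.0221.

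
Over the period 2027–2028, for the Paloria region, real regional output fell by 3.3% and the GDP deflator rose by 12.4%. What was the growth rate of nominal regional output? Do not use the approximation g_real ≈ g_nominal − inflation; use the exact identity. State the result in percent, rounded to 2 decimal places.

(1 + g_nom) = (1 + g_real)(1 + π) = 0.9670 × 1.1240 = 1.08691.

8.69%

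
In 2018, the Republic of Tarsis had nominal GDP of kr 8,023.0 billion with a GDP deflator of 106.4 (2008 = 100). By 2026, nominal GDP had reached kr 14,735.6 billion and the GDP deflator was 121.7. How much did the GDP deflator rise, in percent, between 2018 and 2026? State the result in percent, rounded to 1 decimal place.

14.4%

Price-level change = 121.7 / 106.4 − 1 = 0.1438.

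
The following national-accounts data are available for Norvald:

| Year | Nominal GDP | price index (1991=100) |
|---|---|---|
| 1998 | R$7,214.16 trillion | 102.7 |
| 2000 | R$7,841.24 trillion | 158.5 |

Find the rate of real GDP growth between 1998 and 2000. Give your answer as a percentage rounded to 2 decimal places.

Real GDP 1998 = 7214.16 / 1.027 = 7024.50.
Real GDP 2000 = 7841.24 / 1.585 = 4947.15.
Real growth = 4947.15 / 7024.50 − 1 = -0.2957.

-29.57%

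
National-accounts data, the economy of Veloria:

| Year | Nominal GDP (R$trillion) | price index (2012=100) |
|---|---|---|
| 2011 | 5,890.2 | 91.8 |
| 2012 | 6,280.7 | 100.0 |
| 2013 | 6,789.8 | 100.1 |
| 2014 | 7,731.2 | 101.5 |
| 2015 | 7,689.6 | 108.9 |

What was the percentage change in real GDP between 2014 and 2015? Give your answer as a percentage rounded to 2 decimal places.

-7.30%

Real GDP 2014 = 7731.2/1.015 = 7616.95.
Real GDP 2015 = 7689.6/1.089 = 7061.16.
Change = 7061.16/7616.95 − 1 = -0.0730.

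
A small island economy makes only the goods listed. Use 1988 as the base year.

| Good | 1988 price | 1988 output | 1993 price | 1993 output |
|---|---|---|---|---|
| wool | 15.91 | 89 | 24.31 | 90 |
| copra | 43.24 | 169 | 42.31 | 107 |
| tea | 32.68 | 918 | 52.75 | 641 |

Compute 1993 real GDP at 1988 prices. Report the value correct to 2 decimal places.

Real GDP 1993 = Σ (p_1988 × q_1993) = 15.91·90 + 43.24·107 + 32.68·641 = 27006.46.

27006.46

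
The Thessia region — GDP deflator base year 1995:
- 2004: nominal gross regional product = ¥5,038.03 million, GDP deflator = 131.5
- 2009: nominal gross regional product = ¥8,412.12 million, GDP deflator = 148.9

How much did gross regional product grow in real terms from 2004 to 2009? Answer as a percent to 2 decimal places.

Real gross regional product 2004 = 5038.03 / 1.315 = 3831.20.
Real gross regional product 2009 = 8412.12 / 1.489 = 5649.51.
Real growth = 5649.51 / 3831.20 − 1 = 0.4746.

47.46%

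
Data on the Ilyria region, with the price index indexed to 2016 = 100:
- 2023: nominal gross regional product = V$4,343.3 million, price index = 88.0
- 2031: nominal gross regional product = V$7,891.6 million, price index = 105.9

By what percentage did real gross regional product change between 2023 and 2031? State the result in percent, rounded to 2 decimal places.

Deflate each year: 2023 → 4343.3/0.880 = 4935.57; 2031 → 7891.6/1.059 = 7451.94.
So real gross regional product changed by 7451.94/4935.57 − 1 = 0.5098, i.e. 50.98%.

50.98%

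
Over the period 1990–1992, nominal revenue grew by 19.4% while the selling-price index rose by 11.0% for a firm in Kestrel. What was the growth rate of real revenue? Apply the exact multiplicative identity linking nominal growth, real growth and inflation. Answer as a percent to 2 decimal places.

(1 + g_nom) = (1 + g_real)(1 + π), so g_real = 1.1940 / 1.1100 − 1 = 0.07568.

7.57%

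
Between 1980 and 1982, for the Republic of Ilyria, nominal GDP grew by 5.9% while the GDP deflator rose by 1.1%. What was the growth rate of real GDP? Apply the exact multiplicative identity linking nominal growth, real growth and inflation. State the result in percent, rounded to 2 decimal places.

(1 + g_nom) = (1 + g_real)(1 + π), so g_real = 1.0590 / 1.0110 − 1 = 0.04748.

4.75%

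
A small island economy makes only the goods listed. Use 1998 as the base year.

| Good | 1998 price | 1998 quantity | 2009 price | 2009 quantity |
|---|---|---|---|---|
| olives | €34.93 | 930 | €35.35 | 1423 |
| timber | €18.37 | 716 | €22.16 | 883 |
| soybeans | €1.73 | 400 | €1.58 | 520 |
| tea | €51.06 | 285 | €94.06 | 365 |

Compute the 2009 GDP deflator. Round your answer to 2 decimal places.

122.89

Nominal GDP 2009 = 35.35·1423 + 22.16·883 + 1.58·520 + 94.06·365 = 105023.83.
Real GDP 2009 (at 1998 prices) = 34.93·1423 + 18.37·883 + 1.73·520 + 51.06·365 = 85462.60.
Deflator = Nominal/Real × 100 = 105023.83/85462.60 × 100 = 122.889.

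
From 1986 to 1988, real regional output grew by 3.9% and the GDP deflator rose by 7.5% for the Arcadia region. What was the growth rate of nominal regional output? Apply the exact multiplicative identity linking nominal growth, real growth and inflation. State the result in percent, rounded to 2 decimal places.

11.69%

(1 + g_nom) = (1 + g_real)(1 + π) = 1.0390 × 1.0750 = 1.11693.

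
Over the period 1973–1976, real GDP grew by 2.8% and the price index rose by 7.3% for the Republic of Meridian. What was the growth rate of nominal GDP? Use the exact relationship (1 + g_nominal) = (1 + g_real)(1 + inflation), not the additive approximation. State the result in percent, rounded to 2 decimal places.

(1 + g_nom) = (1 + g_real)(1 + π) = 1.0280 × 1.0730 = 1.10304.

10.30%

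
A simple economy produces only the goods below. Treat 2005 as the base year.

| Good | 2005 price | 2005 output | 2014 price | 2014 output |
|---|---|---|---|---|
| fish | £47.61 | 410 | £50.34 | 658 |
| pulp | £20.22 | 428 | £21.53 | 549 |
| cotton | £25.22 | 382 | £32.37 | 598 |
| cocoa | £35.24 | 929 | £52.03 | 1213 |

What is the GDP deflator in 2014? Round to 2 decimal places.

127.09

Nominal GDP 2014 = 50.34·658 + 21.53·549 + 32.37·598 + 52.03·1213 = 127413.34.
Real GDP 2014 (at 2005 prices) = 47.61·658 + 20.22·549 + 25.22·598 + 35.24·1213 = 100255.84.
Deflator = Nominal/Real × 100 = 127413.34/100255.84 × 100 = 127.088.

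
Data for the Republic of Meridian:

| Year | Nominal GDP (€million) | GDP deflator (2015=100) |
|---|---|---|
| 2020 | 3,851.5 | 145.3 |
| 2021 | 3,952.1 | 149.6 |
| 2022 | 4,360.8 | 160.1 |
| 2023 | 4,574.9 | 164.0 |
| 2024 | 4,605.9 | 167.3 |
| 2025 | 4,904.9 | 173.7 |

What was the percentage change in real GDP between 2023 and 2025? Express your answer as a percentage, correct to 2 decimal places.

Real GDP 2023 = 4574.9/1.640 = 2789.57.
Real GDP 2025 = 4904.9/1.737 = 2823.78.
Change = 2823.78/2789.57 − 1 = 0.0123.

1.23%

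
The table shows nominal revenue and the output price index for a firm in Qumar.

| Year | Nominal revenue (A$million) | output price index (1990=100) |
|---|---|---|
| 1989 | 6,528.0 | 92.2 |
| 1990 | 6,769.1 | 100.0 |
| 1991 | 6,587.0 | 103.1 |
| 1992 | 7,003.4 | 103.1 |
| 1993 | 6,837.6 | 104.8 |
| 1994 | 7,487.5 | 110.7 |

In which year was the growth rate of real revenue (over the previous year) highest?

1992

1990: real = 6769.1/1.000 = 6769.10; growth vs 1989 (7080.26) = -4.39%.
1991: real = 6587.0/1.031 = 6388.94; growth vs 1990 (6769.10) = -5.62%.
1992: real = 7003.4/1.031 = 6792.82; growth vs 1991 (6388.94) = 6.32%.
1993: real = 6837.6/1.048 = 6524.43; growth vs 1992 (6792.82) = -3.95%.
1994: real = 7487.5/1.107 = 6763.78; growth vs 1993 (6524.43) = 3.67%.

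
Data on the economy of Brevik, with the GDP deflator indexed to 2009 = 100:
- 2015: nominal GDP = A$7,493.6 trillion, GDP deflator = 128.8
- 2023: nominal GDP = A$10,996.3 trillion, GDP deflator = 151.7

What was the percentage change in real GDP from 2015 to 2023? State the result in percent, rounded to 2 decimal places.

24.59%

Real GDP 2015 = 7493.6 / 1.288 = 5818.01.
Real GDP 2023 = 10996.3 / 1.517 = 7248.71.
Real growth = 7248.71 / 5818.01 − 1 = 0.2459.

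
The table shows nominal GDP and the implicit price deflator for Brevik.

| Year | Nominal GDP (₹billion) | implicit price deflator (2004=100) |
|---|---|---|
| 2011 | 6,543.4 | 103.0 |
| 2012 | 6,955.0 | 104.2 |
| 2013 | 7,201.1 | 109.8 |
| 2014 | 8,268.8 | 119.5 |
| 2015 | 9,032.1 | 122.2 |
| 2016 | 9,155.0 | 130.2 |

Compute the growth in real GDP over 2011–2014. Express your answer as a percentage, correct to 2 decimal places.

8.92%

Real GDP 2011 = 6543.4/1.030 = 6352.82.
Real GDP 2014 = 8268.8/1.195 = 6919.50.
Change = 6919.50/6352.82 − 1 = 0.0892.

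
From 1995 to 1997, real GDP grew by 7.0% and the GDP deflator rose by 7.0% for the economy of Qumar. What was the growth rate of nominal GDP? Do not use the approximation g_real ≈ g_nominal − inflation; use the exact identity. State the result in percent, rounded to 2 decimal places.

(1 + g_nom) = (1 + g_real)(1 + π) = 1.0700 × 1.0700 = 1.14490.

14.49%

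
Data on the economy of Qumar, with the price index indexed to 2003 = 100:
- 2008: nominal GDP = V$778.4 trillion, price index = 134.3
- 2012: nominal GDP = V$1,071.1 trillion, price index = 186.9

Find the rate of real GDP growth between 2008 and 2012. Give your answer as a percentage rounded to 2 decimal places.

-1.12%

Real GDP 2008 = 778.4 / 1.343 = 579.60.
Real GDP 2012 = 1071.1 / 1.869 = 573.09.
Real growth = 573.09 / 579.60 − 1 = -0.0112.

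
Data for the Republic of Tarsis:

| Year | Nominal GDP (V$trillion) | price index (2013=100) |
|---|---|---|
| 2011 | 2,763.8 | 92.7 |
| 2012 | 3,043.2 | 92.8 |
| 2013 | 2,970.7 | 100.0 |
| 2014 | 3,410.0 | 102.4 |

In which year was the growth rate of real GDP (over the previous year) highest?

2014

2012: real = 3043.2/0.928 = 3279.31; growth vs 2011 (2981.45) = 9.99%.
2013: real = 2970.7/1.000 = 2970.70; growth vs 2012 (3279.31) = -9.41%.
2014: real = 3410.0/1.024 = 3330.08; growth vs 2013 (2970.70) = 12.10%.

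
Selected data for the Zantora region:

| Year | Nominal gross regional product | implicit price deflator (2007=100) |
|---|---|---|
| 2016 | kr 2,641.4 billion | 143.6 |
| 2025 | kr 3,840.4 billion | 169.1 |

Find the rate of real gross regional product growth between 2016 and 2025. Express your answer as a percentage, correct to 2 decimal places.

Real gross regional product 2016 = 2641.4 / 1.436 = 1839.42.
Real gross regional product 2025 = 3840.4 / 1.691 = 2271.08.
Real growth = 2271.08 / 1839.42 − 1 = 0.2347.

23.47%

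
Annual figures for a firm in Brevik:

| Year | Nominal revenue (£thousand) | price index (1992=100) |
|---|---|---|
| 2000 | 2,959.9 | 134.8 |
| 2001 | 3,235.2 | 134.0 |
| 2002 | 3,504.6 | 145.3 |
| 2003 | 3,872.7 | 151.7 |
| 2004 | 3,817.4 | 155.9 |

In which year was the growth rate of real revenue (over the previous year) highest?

2001

2001: real = 3235.2/1.340 = 2414.33; growth vs 2000 (2195.77) = 9.95%.
2002: real = 3504.6/1.453 = 2411.98; growth vs 2001 (2414.33) = -0.10%.
2003: real = 3872.7/1.517 = 2552.87; growth vs 2002 (2411.98) = 5.84%.
2004: real = 3817.4/1.559 = 2448.62; growth vs 2003 (2552.87) = -4.08%.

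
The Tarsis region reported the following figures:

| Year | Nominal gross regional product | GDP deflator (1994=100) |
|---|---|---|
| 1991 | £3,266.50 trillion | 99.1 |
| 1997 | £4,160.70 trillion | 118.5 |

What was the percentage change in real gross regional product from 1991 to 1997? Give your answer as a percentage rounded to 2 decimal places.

Deflate each year: 1991 → 3266.50/0.991 = 3296.17; 1997 → 4160.70/1.185 = 3511.14.
So real gross regional product changed by 3511.14/3296.17 − 1 = 0.0652, i.e. 6.52%.

6.52%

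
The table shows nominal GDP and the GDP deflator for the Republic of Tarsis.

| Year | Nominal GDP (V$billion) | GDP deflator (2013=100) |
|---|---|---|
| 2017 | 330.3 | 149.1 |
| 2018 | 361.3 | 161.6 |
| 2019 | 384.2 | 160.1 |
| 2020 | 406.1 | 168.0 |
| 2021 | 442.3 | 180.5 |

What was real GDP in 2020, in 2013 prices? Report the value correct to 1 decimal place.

V$241.7 billion

Real GDP 2020 = 406.1 / 1.680 = 241.73.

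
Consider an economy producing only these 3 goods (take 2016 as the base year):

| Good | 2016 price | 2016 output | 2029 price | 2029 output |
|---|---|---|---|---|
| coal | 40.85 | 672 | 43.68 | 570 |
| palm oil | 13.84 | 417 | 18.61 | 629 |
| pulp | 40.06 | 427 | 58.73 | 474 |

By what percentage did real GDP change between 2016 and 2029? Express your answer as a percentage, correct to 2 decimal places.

Real GDP 2016 = Nominal GDP 2016 = 40.85·672 + 13.84·417 + 40.06·427 = 50328.10.
Real GDP 2029 (at 2016 prices) = 40.85·570 + 13.84·629 + 40.06·474 = 50978.30.
Real growth = 50978.30/50328.10 − 1 = 0.0129.

1.29%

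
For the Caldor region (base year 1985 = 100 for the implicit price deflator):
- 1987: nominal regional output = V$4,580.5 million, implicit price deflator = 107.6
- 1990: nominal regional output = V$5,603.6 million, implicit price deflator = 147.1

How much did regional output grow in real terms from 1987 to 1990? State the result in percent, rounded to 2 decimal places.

-10.51%

Real regional output 1987 = 4580.5 / 1.076 = 4256.97.
Real regional output 1990 = 5603.6 / 1.471 = 3809.38.
Real growth = 3809.38 / 4256.97 − 1 = -0.1051.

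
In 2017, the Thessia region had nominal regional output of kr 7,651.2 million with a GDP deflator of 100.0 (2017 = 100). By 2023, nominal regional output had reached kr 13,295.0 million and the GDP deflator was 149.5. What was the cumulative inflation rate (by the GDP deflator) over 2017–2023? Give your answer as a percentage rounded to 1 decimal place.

49.5%

Price-level change = 149.5 / 100.0 − 1 = 0.4950.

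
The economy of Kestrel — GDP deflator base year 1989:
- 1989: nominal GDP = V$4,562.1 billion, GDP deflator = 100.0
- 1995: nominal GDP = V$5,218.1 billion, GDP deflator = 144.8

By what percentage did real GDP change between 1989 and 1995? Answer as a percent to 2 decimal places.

-21.01%

Real GDP 1989 = 4562.1 / 1.000 = 4562.10.
Real GDP 1995 = 5218.1 / 1.448 = 3603.66.
Real growth = 3603.66 / 4562.10 − 1 = -0.2101.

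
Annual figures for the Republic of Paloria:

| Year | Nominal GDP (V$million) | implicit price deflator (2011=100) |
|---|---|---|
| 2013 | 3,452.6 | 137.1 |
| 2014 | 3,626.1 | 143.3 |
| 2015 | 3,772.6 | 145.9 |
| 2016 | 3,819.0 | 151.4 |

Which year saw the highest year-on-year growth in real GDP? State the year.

2015

2014: real = 3626.1/1.433 = 2530.43; growth vs 2013 (2518.31) = 0.48%.
2015: real = 3772.6/1.459 = 2585.74; growth vs 2014 (2530.43) = 2.19%.
2016: real = 3819.0/1.514 = 2522.46; growth vs 2015 (2585.74) = -2.45%.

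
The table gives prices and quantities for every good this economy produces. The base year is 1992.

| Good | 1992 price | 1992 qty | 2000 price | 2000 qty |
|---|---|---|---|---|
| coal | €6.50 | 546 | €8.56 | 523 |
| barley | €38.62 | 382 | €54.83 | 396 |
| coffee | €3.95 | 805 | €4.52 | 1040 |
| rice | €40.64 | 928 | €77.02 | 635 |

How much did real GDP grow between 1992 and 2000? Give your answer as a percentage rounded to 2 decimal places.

-17.89%

Real GDP 1992 = Nominal GDP 1992 = 6.50·546 + 38.62·382 + 3.95·805 + 40.64·928 = 59195.51.
Real GDP 2000 (at 1992 prices) = 6.50·523 + 38.62·396 + 3.95·1040 + 40.64·635 = 48607.42.
Real growth = 48607.42/59195.51 − 1 = -0.1789.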